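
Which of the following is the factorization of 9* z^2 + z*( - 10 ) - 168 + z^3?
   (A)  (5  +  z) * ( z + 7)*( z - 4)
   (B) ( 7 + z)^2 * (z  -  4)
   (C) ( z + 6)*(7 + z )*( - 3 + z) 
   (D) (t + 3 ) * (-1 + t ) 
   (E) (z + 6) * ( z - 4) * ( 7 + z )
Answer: E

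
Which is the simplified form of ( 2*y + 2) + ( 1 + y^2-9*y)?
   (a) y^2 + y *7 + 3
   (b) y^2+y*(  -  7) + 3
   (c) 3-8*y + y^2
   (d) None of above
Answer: b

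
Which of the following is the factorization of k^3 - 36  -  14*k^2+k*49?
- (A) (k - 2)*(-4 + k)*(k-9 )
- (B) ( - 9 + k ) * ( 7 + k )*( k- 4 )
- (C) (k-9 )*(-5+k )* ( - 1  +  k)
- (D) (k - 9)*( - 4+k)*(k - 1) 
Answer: D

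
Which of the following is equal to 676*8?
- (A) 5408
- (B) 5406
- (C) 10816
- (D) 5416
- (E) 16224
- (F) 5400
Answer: A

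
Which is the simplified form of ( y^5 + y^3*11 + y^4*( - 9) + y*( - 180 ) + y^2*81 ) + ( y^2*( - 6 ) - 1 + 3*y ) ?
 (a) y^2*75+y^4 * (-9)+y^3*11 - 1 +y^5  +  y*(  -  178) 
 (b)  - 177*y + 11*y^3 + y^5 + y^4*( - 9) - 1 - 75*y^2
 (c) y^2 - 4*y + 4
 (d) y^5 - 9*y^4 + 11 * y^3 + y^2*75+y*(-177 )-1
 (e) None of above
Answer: d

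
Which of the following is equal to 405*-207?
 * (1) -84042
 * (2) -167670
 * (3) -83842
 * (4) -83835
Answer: 4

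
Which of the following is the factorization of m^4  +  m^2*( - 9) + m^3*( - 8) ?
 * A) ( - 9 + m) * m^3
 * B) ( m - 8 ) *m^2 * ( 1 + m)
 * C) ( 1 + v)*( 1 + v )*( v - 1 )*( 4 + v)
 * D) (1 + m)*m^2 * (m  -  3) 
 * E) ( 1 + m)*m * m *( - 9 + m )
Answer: E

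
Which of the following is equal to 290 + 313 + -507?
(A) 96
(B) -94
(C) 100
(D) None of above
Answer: A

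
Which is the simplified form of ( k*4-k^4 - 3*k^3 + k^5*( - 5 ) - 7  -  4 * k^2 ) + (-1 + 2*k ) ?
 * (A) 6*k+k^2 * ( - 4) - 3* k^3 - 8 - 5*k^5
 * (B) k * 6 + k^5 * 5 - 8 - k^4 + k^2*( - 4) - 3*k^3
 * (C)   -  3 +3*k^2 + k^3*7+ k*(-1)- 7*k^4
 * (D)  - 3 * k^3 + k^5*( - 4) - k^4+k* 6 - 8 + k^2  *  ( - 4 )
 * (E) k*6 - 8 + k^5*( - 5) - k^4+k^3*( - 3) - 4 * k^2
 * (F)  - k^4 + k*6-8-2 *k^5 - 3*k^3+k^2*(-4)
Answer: E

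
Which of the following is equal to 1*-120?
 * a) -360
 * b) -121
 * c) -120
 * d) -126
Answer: c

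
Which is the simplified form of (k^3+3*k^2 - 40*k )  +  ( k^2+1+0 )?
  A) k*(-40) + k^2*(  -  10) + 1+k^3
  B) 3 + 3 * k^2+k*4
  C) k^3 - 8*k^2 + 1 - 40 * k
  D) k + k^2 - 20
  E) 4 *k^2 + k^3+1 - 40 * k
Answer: E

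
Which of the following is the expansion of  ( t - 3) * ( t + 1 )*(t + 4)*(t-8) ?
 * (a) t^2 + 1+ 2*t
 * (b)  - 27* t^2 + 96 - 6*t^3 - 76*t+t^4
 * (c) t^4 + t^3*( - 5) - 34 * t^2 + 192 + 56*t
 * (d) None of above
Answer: d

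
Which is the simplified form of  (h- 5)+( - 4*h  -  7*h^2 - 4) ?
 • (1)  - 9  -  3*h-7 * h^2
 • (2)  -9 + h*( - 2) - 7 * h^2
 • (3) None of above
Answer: 1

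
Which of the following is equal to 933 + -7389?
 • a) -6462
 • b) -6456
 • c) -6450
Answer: b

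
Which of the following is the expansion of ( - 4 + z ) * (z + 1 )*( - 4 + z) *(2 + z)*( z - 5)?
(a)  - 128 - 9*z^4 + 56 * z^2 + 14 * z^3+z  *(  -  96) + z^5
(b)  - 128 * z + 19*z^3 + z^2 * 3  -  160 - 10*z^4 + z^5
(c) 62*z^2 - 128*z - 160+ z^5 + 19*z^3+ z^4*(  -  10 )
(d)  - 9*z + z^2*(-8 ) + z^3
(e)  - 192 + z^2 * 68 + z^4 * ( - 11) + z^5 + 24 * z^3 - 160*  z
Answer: c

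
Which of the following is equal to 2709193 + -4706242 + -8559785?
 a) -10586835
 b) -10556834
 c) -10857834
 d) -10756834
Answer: b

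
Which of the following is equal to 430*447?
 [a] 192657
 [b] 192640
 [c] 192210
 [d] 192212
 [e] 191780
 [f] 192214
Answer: c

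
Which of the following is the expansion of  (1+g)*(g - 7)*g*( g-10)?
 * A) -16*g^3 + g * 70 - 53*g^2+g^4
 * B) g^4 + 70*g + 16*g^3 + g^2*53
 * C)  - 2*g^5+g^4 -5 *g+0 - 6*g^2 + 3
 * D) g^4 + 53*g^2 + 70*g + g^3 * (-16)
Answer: D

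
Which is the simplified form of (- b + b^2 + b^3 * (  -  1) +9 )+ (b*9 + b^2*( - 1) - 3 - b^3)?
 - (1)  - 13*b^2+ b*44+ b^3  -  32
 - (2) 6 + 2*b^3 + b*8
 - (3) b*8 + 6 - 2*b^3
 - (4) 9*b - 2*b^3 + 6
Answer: 3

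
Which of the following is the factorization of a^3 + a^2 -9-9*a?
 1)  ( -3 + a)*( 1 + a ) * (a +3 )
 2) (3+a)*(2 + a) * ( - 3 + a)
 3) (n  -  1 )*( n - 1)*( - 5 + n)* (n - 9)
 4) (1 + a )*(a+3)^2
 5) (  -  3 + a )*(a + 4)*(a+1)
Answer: 1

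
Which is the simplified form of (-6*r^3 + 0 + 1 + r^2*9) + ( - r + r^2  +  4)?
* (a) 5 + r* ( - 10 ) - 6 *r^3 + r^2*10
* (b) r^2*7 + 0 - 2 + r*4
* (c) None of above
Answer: c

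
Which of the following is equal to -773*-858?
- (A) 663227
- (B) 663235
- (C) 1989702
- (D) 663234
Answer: D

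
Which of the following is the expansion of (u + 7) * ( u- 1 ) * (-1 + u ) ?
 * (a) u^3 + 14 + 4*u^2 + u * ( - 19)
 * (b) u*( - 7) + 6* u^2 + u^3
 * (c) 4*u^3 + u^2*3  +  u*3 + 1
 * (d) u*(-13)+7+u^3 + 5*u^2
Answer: d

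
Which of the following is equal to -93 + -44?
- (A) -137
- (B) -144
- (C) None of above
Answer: A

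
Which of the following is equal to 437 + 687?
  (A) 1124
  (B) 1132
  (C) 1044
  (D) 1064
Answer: A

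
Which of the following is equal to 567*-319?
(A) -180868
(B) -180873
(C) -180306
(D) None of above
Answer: B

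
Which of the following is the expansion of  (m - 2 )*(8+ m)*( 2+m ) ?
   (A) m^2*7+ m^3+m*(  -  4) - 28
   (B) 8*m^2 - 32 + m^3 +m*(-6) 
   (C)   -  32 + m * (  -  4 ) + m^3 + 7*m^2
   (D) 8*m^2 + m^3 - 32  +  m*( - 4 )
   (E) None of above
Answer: D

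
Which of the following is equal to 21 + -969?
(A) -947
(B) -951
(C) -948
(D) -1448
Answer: C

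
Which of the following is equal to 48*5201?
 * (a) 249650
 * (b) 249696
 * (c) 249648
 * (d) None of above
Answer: c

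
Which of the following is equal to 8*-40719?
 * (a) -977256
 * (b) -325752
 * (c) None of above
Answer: b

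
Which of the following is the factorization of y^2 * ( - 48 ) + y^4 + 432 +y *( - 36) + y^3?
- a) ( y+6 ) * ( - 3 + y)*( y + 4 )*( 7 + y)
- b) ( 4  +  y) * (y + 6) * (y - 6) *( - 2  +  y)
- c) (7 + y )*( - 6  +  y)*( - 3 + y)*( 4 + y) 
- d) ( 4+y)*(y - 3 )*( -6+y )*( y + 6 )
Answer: d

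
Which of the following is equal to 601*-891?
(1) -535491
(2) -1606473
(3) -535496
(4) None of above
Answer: 1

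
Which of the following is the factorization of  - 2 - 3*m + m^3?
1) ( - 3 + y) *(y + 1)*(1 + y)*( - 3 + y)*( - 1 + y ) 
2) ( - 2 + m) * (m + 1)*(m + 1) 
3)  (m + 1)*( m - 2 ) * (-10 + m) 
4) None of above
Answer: 2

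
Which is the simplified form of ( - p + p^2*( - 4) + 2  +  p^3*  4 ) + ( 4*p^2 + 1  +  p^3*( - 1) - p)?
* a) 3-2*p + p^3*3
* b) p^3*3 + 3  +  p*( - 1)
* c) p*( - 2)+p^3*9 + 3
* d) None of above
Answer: a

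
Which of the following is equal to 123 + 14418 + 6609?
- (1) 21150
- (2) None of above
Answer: 1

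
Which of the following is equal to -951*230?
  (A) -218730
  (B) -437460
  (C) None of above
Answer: A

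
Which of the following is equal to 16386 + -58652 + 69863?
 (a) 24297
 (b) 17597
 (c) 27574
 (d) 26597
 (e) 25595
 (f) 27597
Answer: f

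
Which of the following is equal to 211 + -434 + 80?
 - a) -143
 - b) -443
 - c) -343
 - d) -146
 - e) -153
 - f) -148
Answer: a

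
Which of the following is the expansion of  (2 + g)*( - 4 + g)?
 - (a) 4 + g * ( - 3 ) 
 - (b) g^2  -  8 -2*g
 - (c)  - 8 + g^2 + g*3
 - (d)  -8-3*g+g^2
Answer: b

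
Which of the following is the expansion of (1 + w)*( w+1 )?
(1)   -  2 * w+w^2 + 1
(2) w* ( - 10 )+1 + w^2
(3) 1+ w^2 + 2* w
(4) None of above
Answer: 3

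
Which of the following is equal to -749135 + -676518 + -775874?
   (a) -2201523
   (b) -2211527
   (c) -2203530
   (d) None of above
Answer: d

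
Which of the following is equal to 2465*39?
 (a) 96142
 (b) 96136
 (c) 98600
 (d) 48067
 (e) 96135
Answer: e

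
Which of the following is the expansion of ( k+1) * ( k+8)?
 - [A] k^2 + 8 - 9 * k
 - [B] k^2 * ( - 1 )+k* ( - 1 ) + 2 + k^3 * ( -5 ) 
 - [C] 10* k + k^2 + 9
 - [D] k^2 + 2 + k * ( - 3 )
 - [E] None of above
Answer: E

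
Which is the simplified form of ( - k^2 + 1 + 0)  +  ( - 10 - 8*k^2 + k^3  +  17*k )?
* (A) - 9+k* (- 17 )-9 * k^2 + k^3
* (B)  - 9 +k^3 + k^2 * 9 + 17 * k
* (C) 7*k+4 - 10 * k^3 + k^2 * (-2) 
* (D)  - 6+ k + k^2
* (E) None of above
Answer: E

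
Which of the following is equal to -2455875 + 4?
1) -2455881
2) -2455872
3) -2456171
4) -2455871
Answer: 4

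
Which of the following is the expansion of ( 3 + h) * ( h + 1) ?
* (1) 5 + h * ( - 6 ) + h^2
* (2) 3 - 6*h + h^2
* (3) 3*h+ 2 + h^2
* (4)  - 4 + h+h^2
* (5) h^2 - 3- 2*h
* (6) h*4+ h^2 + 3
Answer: 6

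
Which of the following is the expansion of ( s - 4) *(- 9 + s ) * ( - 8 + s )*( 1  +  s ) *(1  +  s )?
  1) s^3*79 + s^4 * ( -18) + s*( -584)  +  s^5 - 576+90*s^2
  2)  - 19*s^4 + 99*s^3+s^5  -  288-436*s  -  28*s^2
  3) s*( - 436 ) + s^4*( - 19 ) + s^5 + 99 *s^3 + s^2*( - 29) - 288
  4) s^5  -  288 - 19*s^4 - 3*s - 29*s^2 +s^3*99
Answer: 3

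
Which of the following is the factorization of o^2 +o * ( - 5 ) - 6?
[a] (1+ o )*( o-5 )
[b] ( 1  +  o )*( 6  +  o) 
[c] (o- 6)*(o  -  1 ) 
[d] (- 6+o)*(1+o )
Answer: d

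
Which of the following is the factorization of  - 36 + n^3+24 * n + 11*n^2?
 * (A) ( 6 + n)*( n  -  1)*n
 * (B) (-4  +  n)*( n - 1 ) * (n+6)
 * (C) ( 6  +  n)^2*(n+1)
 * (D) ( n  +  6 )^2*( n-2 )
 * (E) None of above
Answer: E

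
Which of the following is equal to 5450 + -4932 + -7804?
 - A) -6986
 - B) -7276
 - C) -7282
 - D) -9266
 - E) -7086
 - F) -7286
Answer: F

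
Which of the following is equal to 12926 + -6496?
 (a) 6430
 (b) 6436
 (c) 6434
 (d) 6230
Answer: a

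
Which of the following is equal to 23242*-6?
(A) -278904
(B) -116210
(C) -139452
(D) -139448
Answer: C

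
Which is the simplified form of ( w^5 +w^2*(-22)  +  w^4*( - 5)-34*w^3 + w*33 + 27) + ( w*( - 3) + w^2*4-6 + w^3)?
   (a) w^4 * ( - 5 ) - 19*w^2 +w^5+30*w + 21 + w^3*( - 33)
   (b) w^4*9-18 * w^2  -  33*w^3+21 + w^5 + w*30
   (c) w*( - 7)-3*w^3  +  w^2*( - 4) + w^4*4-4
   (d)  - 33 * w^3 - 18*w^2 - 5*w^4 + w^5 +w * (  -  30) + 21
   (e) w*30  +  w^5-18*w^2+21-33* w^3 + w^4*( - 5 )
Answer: e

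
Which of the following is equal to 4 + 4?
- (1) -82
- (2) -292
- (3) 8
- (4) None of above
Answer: 3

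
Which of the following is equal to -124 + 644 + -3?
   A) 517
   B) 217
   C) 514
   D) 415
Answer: A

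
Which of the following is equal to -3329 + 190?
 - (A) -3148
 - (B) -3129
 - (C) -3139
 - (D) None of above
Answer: C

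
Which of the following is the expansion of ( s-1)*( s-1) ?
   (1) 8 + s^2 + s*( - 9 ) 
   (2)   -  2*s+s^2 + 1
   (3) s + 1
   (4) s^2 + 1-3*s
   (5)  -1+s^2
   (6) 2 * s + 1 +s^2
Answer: 2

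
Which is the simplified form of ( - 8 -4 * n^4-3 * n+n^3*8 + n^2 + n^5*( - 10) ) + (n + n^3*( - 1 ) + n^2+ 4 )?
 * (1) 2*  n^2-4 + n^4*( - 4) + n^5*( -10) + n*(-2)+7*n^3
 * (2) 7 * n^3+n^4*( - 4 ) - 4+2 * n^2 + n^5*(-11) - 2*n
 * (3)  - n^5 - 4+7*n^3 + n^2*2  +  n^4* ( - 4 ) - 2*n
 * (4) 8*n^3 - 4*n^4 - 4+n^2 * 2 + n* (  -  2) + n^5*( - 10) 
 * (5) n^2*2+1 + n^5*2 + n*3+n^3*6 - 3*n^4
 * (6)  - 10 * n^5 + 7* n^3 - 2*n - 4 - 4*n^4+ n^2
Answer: 1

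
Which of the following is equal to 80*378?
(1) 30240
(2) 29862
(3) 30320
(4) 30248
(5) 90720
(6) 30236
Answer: 1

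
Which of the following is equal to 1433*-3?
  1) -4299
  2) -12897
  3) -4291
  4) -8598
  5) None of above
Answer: 1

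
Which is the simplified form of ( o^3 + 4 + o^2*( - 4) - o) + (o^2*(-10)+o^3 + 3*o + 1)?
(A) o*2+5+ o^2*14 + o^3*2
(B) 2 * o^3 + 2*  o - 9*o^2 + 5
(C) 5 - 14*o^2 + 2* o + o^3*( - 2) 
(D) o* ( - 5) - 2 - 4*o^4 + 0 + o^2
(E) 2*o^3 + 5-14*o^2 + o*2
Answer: E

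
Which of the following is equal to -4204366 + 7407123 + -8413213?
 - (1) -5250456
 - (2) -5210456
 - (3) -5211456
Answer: 2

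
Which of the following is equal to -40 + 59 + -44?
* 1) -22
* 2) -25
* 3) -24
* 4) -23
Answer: 2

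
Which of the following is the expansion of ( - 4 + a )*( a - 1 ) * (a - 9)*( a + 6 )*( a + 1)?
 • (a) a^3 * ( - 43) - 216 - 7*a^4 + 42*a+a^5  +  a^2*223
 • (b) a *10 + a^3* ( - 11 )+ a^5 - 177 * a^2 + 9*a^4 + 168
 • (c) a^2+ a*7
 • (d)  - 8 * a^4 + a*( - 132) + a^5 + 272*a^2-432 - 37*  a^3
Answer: a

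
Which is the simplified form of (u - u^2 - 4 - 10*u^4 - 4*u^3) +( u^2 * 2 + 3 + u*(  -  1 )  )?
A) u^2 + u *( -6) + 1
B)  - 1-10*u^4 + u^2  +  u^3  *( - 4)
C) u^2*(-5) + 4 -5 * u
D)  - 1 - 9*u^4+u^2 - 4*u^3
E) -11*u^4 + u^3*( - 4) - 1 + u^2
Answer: B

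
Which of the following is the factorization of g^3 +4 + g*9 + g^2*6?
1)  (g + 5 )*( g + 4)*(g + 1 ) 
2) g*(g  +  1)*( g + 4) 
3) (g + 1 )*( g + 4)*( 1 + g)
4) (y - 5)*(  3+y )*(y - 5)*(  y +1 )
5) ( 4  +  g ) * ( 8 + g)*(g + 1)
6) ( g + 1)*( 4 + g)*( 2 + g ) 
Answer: 3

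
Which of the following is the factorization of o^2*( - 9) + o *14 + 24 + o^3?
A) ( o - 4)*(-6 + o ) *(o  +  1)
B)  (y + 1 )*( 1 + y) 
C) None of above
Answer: A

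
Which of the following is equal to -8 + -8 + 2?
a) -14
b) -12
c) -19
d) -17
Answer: a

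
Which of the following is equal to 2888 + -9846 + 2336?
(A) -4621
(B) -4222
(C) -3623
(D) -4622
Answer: D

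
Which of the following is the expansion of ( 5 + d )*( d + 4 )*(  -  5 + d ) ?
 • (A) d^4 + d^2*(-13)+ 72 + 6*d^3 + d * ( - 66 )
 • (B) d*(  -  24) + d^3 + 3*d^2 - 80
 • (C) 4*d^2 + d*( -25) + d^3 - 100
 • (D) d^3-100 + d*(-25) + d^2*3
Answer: C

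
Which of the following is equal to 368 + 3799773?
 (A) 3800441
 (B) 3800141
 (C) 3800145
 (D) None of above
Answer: B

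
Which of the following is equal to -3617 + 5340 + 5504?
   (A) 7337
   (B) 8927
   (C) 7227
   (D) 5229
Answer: C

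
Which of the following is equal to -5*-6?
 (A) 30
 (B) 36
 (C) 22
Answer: A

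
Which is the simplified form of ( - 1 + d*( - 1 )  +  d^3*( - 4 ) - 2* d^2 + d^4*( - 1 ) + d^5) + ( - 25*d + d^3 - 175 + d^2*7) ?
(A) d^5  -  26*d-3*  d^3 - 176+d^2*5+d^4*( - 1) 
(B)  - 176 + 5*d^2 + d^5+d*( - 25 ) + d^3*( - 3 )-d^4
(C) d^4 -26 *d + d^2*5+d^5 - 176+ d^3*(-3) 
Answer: A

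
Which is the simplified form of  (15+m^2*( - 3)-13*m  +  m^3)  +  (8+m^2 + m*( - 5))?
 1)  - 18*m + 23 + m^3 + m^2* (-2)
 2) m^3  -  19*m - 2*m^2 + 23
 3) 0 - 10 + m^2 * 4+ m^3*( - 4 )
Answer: 1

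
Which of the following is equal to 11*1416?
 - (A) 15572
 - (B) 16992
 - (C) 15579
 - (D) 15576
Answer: D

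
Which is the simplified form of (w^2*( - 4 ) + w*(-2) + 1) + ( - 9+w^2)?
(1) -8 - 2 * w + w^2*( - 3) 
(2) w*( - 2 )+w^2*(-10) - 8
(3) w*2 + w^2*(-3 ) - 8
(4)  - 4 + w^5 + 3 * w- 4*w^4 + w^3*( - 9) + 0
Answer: 1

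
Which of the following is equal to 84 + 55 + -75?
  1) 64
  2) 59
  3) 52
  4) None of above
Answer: 1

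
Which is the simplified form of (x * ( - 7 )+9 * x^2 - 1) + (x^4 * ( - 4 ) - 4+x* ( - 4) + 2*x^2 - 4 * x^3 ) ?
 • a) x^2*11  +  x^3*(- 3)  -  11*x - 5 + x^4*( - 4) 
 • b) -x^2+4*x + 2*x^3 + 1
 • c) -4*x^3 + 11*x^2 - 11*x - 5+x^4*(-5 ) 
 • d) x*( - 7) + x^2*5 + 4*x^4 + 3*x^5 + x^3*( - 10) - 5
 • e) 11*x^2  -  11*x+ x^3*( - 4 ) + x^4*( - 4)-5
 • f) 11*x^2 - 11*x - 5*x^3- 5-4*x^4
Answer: e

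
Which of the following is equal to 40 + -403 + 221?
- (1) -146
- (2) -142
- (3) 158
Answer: 2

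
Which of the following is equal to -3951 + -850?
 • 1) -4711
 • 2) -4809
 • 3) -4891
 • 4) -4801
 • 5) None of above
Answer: 4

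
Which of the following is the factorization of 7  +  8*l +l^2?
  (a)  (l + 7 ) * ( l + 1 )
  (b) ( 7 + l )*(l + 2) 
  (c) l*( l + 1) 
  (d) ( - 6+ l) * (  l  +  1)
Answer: a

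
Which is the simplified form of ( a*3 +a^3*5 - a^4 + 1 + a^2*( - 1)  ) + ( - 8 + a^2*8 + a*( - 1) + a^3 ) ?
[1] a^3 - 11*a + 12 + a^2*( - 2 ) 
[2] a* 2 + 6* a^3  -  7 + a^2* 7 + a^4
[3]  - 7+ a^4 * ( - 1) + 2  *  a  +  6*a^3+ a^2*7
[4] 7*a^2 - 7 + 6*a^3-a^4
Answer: 3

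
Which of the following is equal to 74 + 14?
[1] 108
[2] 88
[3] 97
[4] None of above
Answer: 2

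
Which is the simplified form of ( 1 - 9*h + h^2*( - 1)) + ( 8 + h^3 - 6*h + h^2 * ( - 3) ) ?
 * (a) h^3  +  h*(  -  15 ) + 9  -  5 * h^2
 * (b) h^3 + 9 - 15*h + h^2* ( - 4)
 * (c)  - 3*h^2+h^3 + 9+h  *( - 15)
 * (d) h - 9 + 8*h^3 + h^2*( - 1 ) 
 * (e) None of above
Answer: b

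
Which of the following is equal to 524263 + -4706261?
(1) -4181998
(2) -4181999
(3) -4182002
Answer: 1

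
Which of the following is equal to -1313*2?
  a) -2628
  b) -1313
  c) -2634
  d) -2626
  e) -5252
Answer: d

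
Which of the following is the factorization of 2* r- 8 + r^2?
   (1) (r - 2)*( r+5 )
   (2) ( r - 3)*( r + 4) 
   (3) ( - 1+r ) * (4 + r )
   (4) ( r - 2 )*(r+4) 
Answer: 4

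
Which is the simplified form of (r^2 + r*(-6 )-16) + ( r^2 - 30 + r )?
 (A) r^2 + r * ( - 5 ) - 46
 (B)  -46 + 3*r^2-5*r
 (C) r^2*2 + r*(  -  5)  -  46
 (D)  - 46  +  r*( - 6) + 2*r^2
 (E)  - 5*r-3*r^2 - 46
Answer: C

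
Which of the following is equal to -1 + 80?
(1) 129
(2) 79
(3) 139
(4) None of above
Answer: 2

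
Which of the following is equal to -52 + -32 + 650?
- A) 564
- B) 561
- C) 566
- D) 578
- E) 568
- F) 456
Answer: C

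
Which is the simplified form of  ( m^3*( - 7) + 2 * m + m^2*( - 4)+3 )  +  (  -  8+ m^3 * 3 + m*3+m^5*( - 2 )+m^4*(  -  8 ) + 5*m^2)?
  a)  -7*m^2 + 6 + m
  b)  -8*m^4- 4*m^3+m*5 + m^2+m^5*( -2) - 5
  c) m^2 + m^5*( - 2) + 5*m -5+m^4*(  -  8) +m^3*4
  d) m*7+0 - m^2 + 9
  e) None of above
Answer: b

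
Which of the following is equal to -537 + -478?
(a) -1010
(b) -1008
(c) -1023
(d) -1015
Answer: d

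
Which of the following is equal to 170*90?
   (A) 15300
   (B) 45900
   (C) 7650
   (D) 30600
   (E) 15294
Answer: A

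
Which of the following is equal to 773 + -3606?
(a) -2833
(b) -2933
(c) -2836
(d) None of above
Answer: a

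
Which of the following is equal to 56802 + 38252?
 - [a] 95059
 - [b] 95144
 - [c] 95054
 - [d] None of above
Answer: c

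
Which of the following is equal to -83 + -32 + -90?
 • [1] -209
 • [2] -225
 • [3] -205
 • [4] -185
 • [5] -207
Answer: 3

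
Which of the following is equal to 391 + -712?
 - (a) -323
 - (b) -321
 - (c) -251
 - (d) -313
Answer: b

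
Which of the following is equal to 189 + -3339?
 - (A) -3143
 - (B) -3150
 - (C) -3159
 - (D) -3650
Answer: B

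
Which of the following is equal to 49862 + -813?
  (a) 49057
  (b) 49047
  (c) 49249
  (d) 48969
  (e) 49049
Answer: e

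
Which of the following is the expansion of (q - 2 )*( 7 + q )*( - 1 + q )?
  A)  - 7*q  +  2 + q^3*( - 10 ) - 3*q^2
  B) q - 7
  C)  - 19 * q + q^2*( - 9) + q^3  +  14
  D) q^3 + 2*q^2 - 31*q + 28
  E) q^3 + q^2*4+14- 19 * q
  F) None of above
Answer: E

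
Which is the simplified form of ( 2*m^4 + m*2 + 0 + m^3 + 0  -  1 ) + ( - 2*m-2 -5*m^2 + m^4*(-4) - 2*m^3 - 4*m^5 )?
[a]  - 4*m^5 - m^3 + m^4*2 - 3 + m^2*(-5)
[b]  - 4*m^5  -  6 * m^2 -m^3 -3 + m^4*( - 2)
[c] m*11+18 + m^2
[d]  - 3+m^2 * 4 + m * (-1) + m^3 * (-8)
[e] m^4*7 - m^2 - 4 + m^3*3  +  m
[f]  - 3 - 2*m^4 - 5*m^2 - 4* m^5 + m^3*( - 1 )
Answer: f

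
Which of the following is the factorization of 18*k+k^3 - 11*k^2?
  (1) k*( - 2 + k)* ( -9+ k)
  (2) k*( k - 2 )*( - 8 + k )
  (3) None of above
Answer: 1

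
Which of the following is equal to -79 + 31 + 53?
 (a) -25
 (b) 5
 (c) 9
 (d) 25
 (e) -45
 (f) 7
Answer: b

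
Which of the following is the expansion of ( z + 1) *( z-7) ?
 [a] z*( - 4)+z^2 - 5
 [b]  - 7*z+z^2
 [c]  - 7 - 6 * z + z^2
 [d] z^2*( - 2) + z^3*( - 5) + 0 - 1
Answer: c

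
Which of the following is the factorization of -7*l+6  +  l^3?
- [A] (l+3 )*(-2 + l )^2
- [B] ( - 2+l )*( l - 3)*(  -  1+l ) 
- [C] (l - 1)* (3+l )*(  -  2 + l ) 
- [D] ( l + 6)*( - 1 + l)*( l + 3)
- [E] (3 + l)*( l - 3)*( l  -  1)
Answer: C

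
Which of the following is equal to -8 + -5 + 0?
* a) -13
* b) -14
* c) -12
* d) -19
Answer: a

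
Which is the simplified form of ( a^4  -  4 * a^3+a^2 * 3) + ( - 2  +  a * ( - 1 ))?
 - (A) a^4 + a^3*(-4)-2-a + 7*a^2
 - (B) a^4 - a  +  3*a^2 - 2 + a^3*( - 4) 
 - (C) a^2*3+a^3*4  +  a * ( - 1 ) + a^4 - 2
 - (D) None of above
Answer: B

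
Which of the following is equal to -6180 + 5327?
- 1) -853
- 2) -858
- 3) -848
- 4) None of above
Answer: 1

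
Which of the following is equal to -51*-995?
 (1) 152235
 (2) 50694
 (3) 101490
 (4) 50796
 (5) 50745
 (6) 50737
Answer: 5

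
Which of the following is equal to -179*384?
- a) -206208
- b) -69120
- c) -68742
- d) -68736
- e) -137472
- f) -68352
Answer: d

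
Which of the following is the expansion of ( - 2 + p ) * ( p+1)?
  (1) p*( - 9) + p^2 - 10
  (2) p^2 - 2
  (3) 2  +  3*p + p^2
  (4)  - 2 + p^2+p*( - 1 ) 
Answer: 4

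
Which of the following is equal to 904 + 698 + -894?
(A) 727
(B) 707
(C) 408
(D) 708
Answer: D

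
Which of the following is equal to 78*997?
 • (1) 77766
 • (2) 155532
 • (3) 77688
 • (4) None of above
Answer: 1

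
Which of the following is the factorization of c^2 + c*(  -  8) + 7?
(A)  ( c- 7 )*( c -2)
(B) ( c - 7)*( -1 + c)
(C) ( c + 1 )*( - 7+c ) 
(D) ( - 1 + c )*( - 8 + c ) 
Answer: B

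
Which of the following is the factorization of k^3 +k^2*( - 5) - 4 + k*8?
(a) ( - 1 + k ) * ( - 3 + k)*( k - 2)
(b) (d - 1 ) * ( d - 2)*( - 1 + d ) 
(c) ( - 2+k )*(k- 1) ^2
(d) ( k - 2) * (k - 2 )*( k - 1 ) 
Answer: d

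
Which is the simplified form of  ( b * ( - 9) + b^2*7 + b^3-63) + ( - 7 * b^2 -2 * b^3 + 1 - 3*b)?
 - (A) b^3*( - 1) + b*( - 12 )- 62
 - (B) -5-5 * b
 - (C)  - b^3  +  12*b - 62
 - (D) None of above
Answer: A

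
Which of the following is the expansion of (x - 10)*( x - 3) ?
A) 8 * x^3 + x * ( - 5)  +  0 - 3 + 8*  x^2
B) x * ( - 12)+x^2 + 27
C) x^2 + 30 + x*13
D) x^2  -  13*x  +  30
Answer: D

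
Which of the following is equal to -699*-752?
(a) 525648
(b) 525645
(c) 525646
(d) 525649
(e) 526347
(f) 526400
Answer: a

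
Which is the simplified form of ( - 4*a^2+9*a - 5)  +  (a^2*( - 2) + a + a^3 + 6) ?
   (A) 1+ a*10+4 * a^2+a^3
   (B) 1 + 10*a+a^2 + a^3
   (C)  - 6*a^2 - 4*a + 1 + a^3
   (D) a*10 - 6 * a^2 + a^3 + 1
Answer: D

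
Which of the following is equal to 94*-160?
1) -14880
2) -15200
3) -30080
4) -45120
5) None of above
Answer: 5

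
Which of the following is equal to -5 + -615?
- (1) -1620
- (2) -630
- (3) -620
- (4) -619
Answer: 3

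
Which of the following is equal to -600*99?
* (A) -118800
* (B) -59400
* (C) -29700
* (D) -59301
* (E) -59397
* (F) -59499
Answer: B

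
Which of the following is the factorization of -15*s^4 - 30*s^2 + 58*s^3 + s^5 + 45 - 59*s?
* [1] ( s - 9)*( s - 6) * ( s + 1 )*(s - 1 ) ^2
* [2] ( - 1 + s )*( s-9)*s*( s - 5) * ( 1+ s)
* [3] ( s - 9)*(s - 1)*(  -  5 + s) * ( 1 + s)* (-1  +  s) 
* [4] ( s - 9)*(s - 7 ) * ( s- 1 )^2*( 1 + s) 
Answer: 3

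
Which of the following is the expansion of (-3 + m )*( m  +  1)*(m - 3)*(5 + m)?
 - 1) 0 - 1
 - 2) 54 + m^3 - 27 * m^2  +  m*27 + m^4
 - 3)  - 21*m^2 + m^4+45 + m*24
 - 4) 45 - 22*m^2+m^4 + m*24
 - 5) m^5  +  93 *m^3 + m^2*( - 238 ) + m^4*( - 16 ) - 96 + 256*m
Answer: 4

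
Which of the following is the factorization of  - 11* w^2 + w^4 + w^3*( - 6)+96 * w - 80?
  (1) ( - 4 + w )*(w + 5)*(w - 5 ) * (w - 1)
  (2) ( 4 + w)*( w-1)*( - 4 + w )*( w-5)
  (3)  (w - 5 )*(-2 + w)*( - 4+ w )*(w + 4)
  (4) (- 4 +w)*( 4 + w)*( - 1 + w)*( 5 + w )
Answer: 2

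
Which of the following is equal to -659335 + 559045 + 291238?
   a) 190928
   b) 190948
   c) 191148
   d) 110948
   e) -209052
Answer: b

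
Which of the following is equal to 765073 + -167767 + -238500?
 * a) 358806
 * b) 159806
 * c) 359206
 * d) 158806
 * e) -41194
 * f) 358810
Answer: a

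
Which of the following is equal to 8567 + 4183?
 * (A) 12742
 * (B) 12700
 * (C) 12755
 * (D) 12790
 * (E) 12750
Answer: E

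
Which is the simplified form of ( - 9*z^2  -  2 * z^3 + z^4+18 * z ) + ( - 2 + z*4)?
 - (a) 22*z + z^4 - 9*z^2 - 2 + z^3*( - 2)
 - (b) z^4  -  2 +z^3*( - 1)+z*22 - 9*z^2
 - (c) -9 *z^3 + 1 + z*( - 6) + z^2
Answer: a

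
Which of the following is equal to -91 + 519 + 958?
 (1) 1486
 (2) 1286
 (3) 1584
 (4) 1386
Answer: 4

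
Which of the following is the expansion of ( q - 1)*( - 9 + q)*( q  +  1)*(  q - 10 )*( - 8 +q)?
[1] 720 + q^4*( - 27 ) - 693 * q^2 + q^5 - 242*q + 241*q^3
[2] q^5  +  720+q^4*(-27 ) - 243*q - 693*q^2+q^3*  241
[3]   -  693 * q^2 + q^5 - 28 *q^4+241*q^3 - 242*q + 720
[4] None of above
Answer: 1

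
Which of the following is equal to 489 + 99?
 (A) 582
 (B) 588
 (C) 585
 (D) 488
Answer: B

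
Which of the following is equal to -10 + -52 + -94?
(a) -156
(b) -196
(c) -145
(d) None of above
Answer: a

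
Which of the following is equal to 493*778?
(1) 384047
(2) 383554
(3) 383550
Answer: 2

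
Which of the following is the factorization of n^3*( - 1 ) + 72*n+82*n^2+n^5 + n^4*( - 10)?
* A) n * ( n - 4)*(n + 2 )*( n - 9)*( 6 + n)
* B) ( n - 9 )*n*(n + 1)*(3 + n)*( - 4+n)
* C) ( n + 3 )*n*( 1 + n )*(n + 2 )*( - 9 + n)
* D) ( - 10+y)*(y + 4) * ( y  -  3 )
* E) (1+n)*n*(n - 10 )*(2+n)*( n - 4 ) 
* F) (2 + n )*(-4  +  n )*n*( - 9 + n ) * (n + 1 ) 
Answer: F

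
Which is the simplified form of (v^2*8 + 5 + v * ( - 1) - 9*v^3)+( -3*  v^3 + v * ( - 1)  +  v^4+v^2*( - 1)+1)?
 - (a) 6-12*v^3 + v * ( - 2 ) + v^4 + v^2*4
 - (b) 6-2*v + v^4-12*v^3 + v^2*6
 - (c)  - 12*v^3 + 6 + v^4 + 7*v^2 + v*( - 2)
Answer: c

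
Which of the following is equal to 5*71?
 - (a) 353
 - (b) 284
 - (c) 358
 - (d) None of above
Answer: d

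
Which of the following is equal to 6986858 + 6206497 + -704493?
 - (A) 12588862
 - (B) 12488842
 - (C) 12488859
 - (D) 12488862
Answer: D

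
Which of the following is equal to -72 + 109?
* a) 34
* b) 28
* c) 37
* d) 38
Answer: c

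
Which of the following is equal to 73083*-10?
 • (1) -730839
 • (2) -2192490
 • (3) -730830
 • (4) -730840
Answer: 3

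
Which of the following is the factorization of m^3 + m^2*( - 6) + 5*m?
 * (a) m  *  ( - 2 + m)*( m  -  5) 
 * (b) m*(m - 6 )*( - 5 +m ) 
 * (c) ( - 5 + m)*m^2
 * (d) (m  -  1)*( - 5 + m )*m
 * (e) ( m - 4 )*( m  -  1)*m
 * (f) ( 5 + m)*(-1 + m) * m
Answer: d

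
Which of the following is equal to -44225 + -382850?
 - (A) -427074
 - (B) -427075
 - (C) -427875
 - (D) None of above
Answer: B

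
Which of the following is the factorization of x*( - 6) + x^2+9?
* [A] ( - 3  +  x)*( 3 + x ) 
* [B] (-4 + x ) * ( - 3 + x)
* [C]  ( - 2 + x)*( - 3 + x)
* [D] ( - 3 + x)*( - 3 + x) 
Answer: D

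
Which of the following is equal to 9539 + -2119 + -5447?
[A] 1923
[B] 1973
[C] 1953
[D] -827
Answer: B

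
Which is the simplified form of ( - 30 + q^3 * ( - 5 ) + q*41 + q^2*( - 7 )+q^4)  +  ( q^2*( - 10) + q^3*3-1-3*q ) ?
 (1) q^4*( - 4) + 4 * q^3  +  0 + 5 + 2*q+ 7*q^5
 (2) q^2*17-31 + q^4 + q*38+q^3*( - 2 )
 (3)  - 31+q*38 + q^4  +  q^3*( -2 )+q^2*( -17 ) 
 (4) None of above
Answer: 3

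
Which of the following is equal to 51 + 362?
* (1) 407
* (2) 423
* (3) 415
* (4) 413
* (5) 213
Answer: 4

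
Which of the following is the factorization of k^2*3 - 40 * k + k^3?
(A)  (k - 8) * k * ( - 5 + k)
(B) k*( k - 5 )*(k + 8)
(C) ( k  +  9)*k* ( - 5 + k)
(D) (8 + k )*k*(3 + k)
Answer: B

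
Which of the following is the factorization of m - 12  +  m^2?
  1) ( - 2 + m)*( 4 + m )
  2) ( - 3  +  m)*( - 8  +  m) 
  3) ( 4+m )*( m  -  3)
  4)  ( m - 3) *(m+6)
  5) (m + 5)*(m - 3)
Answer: 3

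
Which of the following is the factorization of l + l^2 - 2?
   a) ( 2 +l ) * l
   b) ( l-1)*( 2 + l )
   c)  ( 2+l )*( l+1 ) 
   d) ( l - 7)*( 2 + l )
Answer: b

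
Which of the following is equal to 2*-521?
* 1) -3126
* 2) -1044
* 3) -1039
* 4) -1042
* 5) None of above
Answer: 4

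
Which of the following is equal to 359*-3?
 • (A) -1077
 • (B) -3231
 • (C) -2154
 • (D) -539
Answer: A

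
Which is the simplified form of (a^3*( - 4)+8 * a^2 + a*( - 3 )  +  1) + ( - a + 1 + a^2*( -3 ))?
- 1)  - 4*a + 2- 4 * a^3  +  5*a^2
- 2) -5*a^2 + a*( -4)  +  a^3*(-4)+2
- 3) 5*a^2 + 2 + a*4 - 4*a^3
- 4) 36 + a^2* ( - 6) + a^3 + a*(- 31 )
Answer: 1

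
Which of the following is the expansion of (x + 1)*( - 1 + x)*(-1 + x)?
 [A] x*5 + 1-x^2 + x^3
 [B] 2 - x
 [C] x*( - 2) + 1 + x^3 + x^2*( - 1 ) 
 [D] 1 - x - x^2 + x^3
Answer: D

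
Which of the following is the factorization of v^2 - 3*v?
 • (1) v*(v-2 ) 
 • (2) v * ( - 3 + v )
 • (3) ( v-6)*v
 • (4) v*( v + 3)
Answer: 2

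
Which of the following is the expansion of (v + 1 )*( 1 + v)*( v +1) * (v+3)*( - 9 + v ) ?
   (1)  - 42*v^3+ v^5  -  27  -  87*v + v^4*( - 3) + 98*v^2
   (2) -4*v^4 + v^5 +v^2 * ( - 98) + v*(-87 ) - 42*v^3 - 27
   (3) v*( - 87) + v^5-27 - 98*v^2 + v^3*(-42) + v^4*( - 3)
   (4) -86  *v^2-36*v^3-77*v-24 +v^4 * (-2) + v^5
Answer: 3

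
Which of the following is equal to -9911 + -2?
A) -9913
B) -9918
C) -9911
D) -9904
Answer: A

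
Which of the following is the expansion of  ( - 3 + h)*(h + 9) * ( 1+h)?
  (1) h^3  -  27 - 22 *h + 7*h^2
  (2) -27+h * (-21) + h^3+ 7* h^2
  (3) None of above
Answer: 2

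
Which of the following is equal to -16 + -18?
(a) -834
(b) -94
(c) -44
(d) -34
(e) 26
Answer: d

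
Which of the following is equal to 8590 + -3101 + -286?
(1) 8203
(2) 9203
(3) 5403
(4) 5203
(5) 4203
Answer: 4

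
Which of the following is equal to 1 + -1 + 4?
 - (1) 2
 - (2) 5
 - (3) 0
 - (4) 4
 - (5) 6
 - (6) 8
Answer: 4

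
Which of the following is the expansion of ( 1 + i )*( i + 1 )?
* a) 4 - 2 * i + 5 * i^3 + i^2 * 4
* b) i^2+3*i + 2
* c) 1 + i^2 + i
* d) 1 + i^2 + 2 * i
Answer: d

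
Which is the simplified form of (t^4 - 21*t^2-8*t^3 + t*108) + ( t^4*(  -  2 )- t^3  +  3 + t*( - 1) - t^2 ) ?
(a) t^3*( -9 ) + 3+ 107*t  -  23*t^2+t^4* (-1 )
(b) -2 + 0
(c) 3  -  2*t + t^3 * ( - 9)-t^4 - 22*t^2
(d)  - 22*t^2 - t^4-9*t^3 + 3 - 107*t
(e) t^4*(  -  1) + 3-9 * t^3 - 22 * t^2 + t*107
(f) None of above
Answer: e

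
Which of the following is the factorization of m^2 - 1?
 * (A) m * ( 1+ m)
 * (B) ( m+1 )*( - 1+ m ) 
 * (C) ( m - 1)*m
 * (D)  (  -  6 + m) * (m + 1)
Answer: B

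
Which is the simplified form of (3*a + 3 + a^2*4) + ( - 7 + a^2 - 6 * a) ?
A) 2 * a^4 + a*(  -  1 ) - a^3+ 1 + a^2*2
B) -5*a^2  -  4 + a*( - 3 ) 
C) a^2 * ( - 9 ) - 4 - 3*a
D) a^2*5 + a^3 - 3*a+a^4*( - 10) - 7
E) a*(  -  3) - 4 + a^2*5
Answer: E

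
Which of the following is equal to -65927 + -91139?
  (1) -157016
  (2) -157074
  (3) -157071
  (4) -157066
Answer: 4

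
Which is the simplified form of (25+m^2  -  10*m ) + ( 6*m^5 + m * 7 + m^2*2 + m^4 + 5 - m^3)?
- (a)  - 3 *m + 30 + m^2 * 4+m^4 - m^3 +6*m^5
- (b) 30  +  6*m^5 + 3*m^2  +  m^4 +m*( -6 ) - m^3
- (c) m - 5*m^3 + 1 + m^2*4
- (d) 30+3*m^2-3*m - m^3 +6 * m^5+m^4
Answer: d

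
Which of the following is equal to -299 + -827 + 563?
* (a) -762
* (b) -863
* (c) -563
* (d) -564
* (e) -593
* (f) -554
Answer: c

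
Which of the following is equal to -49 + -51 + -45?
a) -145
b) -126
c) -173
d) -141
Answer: a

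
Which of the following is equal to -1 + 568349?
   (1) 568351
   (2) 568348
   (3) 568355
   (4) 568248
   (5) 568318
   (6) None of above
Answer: 2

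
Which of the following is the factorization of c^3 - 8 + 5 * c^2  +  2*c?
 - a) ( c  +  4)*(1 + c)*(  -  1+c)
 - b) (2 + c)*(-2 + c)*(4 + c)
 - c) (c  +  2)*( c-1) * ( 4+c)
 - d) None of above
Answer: c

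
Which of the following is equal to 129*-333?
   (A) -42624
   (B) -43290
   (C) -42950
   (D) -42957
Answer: D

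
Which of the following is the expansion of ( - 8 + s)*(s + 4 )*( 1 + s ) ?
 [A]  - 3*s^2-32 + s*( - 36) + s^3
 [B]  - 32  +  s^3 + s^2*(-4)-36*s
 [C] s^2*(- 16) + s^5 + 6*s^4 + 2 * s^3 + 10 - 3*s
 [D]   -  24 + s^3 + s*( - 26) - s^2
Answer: A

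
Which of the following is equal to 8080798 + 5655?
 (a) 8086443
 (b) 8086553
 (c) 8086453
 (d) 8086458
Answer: c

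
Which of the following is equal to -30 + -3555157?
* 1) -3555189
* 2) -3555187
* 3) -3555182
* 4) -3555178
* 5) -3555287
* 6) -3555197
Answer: 2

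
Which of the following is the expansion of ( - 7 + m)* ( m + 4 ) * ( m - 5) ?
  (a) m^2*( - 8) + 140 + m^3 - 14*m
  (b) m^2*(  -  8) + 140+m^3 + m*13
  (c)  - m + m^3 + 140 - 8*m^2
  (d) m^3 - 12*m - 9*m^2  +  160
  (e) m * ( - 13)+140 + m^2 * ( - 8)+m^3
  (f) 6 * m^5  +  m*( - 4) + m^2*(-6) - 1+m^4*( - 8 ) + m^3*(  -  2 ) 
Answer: e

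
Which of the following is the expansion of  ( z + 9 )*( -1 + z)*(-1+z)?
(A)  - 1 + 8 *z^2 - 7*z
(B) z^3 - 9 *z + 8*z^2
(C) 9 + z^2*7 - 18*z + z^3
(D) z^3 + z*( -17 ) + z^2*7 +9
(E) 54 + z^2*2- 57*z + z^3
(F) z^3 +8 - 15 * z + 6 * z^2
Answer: D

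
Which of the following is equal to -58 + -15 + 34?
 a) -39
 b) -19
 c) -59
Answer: a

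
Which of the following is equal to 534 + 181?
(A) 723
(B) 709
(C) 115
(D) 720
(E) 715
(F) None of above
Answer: E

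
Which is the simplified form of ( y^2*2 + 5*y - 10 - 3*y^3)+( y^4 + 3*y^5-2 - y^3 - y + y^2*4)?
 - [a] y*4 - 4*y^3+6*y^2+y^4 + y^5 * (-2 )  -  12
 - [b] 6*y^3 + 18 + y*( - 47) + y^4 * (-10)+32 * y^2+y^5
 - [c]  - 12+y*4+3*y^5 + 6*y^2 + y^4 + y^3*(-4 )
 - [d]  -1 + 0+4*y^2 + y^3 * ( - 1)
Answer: c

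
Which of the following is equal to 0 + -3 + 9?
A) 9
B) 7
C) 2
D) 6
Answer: D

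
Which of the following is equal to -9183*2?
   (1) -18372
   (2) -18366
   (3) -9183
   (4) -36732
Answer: 2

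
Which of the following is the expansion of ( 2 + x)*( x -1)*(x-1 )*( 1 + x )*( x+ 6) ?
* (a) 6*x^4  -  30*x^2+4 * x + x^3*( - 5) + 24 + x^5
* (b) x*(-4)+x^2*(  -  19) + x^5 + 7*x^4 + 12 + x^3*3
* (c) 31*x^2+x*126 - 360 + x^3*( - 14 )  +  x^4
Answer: b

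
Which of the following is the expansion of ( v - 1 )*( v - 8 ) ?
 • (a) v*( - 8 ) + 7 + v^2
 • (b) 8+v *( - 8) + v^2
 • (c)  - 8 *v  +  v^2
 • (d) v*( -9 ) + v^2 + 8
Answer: d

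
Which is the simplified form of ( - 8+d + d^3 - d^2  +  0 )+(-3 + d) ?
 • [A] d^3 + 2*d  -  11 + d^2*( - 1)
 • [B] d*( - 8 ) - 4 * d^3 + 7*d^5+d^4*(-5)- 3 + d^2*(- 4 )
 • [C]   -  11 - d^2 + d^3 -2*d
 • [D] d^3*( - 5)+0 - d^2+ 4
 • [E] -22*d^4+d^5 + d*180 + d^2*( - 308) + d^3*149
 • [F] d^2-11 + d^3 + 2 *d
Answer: A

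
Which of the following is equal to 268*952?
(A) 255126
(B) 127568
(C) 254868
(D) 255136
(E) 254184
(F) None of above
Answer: D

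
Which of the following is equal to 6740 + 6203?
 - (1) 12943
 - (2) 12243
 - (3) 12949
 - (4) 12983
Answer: 1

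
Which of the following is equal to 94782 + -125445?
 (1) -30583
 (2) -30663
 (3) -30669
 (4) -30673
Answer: 2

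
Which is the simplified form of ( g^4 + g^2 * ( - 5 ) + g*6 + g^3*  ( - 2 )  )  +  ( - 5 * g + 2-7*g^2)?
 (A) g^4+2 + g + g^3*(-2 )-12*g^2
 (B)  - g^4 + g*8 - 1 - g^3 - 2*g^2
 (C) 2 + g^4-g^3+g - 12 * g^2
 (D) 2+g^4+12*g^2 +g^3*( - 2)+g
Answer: A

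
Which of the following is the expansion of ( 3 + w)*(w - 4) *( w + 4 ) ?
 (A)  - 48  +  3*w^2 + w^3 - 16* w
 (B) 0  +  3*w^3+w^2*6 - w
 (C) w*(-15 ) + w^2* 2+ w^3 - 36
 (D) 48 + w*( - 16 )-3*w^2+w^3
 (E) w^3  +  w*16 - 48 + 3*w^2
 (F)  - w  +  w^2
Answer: A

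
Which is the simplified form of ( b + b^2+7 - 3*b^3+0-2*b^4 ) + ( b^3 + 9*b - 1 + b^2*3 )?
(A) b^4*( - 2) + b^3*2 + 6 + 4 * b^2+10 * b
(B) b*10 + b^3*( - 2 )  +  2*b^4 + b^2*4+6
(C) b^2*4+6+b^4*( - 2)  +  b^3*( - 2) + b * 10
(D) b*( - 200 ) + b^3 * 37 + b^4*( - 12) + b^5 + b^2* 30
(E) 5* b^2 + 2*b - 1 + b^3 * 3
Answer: C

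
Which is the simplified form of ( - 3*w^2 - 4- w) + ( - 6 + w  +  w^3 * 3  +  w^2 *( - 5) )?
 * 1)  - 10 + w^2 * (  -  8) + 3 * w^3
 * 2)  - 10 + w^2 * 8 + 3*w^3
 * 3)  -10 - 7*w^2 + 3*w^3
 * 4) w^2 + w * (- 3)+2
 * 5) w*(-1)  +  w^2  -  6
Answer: 1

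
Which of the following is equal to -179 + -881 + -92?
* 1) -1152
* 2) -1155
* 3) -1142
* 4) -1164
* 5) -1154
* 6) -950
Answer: 1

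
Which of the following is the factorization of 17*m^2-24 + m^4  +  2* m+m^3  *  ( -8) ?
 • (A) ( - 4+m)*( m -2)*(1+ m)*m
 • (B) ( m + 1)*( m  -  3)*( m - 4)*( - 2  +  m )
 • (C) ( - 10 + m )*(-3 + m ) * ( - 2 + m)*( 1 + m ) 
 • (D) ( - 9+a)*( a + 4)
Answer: B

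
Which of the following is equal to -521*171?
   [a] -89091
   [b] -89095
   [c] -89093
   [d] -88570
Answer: a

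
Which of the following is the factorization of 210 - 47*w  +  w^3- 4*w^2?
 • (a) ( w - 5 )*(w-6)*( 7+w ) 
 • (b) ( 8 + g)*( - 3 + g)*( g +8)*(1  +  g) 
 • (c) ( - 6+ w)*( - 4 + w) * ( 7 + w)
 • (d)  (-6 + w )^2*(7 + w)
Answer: a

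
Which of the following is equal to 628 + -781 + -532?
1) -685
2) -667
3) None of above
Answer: 1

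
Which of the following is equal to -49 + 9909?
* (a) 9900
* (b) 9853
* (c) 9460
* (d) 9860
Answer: d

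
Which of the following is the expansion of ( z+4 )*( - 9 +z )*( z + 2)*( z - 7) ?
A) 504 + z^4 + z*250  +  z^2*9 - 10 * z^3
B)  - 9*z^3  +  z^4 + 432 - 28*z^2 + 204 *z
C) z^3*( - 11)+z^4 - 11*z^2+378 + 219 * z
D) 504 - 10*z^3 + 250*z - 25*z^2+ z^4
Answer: D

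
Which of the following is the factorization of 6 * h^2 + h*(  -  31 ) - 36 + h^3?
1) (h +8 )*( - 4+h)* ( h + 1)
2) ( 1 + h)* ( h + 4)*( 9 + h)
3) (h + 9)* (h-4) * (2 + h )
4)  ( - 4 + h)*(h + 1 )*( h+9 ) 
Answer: 4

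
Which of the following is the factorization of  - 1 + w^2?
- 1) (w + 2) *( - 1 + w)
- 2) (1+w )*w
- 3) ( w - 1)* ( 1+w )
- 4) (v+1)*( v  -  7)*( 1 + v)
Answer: 3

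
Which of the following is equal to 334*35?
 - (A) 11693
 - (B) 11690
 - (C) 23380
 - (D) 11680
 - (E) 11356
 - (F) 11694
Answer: B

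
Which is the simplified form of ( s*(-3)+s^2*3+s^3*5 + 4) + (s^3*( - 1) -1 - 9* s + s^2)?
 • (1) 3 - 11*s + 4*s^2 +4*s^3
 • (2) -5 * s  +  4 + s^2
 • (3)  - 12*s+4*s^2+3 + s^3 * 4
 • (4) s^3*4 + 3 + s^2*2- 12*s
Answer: 3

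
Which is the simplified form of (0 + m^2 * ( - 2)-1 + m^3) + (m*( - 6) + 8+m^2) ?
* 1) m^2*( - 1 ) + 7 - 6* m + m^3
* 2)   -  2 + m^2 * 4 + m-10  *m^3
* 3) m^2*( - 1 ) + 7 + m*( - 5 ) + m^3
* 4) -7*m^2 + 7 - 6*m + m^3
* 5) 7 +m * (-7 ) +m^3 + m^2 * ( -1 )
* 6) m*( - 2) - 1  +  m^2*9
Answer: 1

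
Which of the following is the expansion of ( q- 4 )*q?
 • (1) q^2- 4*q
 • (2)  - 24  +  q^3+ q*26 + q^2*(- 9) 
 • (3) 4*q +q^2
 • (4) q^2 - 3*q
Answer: 1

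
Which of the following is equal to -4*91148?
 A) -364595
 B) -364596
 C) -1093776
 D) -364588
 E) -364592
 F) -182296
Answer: E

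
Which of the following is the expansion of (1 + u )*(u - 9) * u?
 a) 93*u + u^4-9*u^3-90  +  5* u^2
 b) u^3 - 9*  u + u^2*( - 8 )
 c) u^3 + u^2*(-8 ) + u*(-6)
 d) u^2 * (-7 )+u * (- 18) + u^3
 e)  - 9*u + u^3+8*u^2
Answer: b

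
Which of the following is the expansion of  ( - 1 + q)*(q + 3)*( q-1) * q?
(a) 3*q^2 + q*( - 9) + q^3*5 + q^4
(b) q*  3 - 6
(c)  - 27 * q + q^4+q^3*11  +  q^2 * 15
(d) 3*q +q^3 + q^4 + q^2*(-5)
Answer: d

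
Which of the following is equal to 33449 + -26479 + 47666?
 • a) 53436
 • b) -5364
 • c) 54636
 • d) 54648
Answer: c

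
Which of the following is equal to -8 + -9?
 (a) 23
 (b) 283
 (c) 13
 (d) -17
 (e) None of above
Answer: d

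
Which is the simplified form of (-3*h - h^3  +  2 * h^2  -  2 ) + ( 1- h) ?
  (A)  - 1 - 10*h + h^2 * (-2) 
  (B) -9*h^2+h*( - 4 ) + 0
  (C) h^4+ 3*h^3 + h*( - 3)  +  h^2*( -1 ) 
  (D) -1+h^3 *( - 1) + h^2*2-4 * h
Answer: D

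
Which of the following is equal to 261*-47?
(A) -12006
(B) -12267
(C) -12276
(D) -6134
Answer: B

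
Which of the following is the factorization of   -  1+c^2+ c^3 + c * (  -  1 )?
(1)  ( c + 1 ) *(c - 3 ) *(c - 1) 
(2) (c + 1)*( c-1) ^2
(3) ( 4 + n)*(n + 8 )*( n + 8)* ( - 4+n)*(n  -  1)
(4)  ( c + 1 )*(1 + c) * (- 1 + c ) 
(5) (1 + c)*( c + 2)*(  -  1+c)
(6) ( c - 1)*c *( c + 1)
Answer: 4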